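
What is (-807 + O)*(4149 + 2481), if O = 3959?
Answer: 20897760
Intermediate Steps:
(-807 + O)*(4149 + 2481) = (-807 + 3959)*(4149 + 2481) = 3152*6630 = 20897760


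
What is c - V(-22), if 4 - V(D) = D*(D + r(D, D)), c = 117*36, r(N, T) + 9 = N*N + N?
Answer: -5274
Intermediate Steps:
r(N, T) = -9 + N + N**2 (r(N, T) = -9 + (N*N + N) = -9 + (N**2 + N) = -9 + (N + N**2) = -9 + N + N**2)
c = 4212
V(D) = 4 - D*(-9 + D**2 + 2*D) (V(D) = 4 - D*(D + (-9 + D + D**2)) = 4 - D*(-9 + D**2 + 2*D))
c - V(-22) = 4212 - (4 - 1*(-22)**2 - 1*(-22)*(-9 - 22 + (-22)**2)) = 4212 - (4 - 1*484 - 1*(-22)*(-9 - 22 + 484)) = 4212 - (4 - 484 - 1*(-22)*453) = 4212 - (4 - 484 + 9966) = 4212 - 1*9486 = 4212 - 9486 = -5274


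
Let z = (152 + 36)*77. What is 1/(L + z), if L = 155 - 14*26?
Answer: 1/14267 ≈ 7.0092e-5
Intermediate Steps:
z = 14476 (z = 188*77 = 14476)
L = -209 (L = 155 - 364 = -209)
1/(L + z) = 1/(-209 + 14476) = 1/14267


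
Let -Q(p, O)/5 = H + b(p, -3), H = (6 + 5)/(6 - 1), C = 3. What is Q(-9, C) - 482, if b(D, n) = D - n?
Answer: -463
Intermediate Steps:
H = 11/5 ≈ 2.2000
Q(p, O) = -26 - 5*p (Q(p, O) = -5*(11/5 + (p - 1*(-3))) = -5*(11/5 + (p + 3)) = -5*(11/5 + (3 + p)) = -5*(26/5 + p) = -26 - 5*p)
Q(-9, C) - 482 = (-26 - 5*(-9)) - 482 = (-26 + 45) - 482 = 19 - 482 = -463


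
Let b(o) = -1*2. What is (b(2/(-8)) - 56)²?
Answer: 3364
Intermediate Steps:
b(o) = -2
(b(2/(-8)) - 56)² = (-2 - 56)² = (-58)² = 3364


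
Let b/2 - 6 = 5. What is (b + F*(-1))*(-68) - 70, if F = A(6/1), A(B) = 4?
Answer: -1294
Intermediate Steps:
b = 22 (b = 12 + 2*5 = 12 + 10 = 22)
F = 4
(b + F*(-1))*(-68) - 70 = (22 + 4*(-1))*(-68) - 70 = (22 - 4)*(-68) - 70 = 18*(-68) - 70 = -1224 - 70 = -1294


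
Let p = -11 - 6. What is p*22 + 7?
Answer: -367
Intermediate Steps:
p = -17
p*22 + 7 = -17*22 + 7 = -374 + 7 = -367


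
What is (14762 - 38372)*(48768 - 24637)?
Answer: -569732910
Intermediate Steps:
(14762 - 38372)*(48768 - 24637) = -23610*24131 = -569732910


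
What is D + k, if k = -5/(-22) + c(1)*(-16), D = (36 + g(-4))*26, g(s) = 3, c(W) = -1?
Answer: 22665/22 ≈ 1030.2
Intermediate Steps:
D = 1014 (D = (36 + 3)*26 = 39*26 = 1014)
k = 357/22 (k = -5/(-22) - 1*(-16) = -5*(-1/22) + 16 = 5/22 + 16 = 357/22 ≈ 16.227)
D + k = 1014 + 357/22 = 22665/22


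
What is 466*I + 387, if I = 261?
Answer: 122013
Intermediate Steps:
466*I + 387 = 466*261 + 387 = 121626 + 387 = 122013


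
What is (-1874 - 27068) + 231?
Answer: -28711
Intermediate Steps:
(-1874 - 27068) + 231 = -28942 + 231 = -28711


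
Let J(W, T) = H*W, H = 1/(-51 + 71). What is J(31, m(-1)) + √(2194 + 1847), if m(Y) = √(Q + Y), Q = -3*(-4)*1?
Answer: 31/20 + 3*√449 ≈ 65.119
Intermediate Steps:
Q = 12 (Q = 12*1 = 12)
H = 1/20 ≈ 0.050000
m(Y) = √(12 + Y)
J(W, T) = W/20
J(31, m(-1)) + √(2194 + 1847) = (1/20)*31 + √(2194 + 1847) = 31/20 + √4041 = 31/20 + 3*√449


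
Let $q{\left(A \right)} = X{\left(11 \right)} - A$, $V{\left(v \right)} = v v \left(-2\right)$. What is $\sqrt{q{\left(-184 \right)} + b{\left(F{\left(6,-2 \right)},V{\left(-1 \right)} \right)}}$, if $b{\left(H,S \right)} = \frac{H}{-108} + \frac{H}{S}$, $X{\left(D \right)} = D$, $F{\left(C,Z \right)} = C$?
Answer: $\frac{\sqrt{6910}}{6} \approx 13.854$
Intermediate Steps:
$V{\left(v \right)} = - 2 v^{2}$ ($V{\left(v \right)} = v^{2} \left(-2\right) = - 2 v^{2}$)
$b{\left(H,S \right)} = - \frac{H}{108} + \frac{H}{S}$ ($b{\left(H,S \right)} = H \left(- \frac{1}{108}\right) + \frac{H}{S} = - \frac{H}{108} + \frac{H}{S}$)
$q{\left(A \right)} = 11 - A$
$\sqrt{q{\left(-184 \right)} + b{\left(F{\left(6,-2 \right)},V{\left(-1 \right)} \right)}} = \sqrt{\left(11 - -184\right) + \left(\left(- \frac{1}{108}\right) 6 + \frac{6}{\left(-2\right) \left(-1\right)^{2}}\right)} = \sqrt{\left(11 + 184\right) + \left(- \frac{1}{18} + \frac{6}{\left(-2\right) 1}\right)} = \sqrt{195 + \left(- \frac{1}{18} + \frac{6}{-2}\right)} = \sqrt{195 + \left(- \frac{1}{18} + 6 \left(- \frac{1}{2}\right)\right)} = \sqrt{195 - \frac{55}{18}} = \sqrt{\frac{3455}{18}} = \frac{\sqrt{6910}}{6}$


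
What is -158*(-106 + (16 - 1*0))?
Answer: 14220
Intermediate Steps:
-158*(-106 + (16 - 1*0)) = -158*(-106 + (16 + 0)) = -158*(-106 + 16) = -158*(-90) = 14220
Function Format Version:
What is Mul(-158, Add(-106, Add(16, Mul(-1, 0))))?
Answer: 14220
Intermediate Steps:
Mul(-158, Add(-106, Add(16, Mul(-1, 0)))) = Mul(-158, Add(-106, Add(16, 0))) = Mul(-158, Add(-106, 16)) = Mul(-158, -90) = 14220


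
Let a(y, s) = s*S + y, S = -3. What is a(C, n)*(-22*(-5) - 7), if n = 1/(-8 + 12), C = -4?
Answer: -1957/4 ≈ -489.25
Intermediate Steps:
n = ¼ (n = 1/4 = ¼ ≈ 0.25000)
a(y, s) = y - 3*s (a(y, s) = s*(-3) + y = -3*s + y = y - 3*s)
a(C, n)*(-22*(-5) - 7) = (-4 - 3*¼)*(-22*(-5) - 7) = (-4 - ¾)*(110 - 7) = -19/4*103 = -1957/4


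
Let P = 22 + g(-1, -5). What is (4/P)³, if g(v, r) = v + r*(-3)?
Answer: 1/729 ≈ 0.0013717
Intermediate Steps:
g(v, r) = v - 3*r
P = 36 (P = 22 + (-1 - 3*(-5)) = 22 + (-1 + 15) = 22 + 14 = 36)
(4/P)³ = (4/36)³ = (4*(1/36))³ = (⅑)³ = 1/729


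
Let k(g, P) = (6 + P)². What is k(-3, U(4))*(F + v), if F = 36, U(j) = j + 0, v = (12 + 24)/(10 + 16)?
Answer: 48600/13 ≈ 3738.5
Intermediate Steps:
v = 18/13 (v = 36/26 = 36*(1/26) = 18/13 ≈ 1.3846)
U(j) = j
k(-3, U(4))*(F + v) = (6 + 4)²*(36 + 18/13) = 10²*(486/13) = 100*(486/13) = 48600/13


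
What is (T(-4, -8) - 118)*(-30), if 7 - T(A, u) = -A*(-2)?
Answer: 3090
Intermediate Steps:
T(A, u) = 7 - 2*A (T(A, u) = 7 - (-A)*(-2) = 7 - 2*A)
(T(-4, -8) - 118)*(-30) = ((7 - 2*(-4)) - 118)*(-30) = ((7 + 8) - 118)*(-30) = (15 - 118)*(-30) = -103*(-30) = 3090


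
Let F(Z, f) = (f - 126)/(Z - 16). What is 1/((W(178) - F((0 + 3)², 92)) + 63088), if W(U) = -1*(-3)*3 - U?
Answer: 7/440399 ≈ 1.5895e-5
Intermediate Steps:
F(Z, f) = (-126 + f)/(-16 + Z)
W(U) = 9 - U (W(U) = 3*3 - U = 9 - U)
1/((W(178) - F((0 + 3)², 92)) + 63088) = 1/(((9 - 1*178) - (-126 + 92)/(-16 + (0 + 3)²)) + 63088) = 1/(((9 - 178) - (-34)/(-16 + 3²)) + 63088) = 1/((-169 - (-34)/(-16 + 9)) + 63088) = 1/((-169 - (-34)/(-7)) + 63088) = 1/((-169 - (-1)*(-34)/7) + 63088) = 1/((-169 - 1*34/7) + 63088) = 1/((-169 - 34/7) + 63088) = 1/(-1217/7 + 63088) = 1/(440399/7) = 7/440399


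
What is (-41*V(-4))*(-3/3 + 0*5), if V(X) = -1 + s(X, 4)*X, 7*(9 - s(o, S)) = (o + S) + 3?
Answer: -10127/7 ≈ -1446.7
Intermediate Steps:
s(o, S) = 60/7 - S/7 - o/7 (s(o, S) = 9 - ((o + S) + 3)/7 = 9 - ((S + o) + 3)/7 = 9 - (3 + S + o)/7 = 9 + (-3/7 - S/7 - o/7) = 60/7 - S/7 - o/7)
V(X) = -1 + X*(8 - X/7) (V(X) = -1 + (60/7 - 1/7*4 - X/7)*X = -1 + (60/7 - 4/7 - X/7)*X = -1 + (8 - X/7)*X = -1 + X*(8 - X/7))
(-41*V(-4))*(-3/3 + 0*5) = (-41*(-1 - 1/7*(-4)*(-56 - 4)))*(-3/3 + 0*5) = (-41*(-1 - 1/7*(-4)*(-60)))*(-3*1/3 + 0) = (-41*(-1 - 240/7))*(-1 + 0) = -41*(-247/7)*(-1) = (10127/7)*(-1) = -10127/7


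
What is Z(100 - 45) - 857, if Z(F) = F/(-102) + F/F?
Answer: -87367/102 ≈ -856.54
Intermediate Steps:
Z(F) = 1 - F/102 (Z(F) = F*(-1/102) + 1 = -F/102 + 1 = 1 - F/102)
Z(100 - 45) - 857 = (1 - (100 - 45)/102) - 857 = (1 - 1/102*55) - 857 = (1 - 55/102) - 857 = 47/102 - 857 = -87367/102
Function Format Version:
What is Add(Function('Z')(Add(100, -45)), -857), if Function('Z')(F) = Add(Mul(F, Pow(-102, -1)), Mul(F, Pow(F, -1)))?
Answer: Rational(-87367, 102) ≈ -856.54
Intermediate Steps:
Function('Z')(F) = Add(1, Mul(Rational(-1, 102), F)) (Function('Z')(F) = Add(Mul(F, Rational(-1, 102)), 1) = Add(Mul(Rational(-1, 102), F), 1) = Add(1, Mul(Rational(-1, 102), F)))
Add(Function('Z')(Add(100, -45)), -857) = Add(Add(1, Mul(Rational(-1, 102), Add(100, -45))), -857) = Add(Add(1, Mul(Rational(-1, 102), 55)), -857) = Add(Add(1, Rational(-55, 102)), -857) = Add(Rational(47, 102), -857) = Rational(-87367, 102)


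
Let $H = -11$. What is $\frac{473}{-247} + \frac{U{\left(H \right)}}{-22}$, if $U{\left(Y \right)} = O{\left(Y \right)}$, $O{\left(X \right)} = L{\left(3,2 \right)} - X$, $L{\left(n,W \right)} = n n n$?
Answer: $- \frac{9896}{2717} \approx -3.6423$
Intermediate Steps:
$L{\left(n,W \right)} = n^{3}$ ($L{\left(n,W \right)} = n^{2} n = n^{3}$)
$O{\left(X \right)} = 27 - X$ ($O{\left(X \right)} = 3^{3} - X = 27 - X$)
$U{\left(Y \right)} = 27 - Y$
$\frac{473}{-247} + \frac{U{\left(H \right)}}{-22} = \frac{473}{-247} + \frac{27 - -11}{-22} = 473 \left(- \frac{1}{247}\right) + \left(27 + 11\right) \left(- \frac{1}{22}\right) = - \frac{473}{247} + 38 \left(- \frac{1}{22}\right) = - \frac{473}{247} - \frac{19}{11} = - \frac{9896}{2717}$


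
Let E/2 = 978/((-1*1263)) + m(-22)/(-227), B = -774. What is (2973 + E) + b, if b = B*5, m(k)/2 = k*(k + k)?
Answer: -87501715/95567 ≈ -915.61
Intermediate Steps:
m(k) = 4*k**2 (m(k) = 2*(k*(k + k)) = 2*(k*(2*k)) = 2*(2*k**2) = 4*k**2)
E = -1778116/95567 (E = 2*(978/((-1*1263)) + (4*(-22)**2)/(-227)) = 2*(978/(-1263) + (4*484)*(-1/227)) = 2*(978*(-1/1263) + 1936*(-1/227)) = 2*(-326/421 - 1936/227) = 2*(-889058/95567) = -1778116/95567 ≈ -18.606)
b = -3870 (b = -774*5 = -3870)
(2973 + E) + b = (2973 - 1778116/95567) - 3870 = 282342575/95567 - 3870 = -87501715/95567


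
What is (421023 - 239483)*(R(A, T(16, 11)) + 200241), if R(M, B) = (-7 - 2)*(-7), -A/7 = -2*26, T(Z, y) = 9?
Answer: 36363188160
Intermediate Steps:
A = 364 (A = -(-14)*26 = -7*(-52) = 364)
R(M, B) = 63 (R(M, B) = -9*(-7) = 63)
(421023 - 239483)*(R(A, T(16, 11)) + 200241) = (421023 - 239483)*(63 + 200241) = 181540*200304 = 36363188160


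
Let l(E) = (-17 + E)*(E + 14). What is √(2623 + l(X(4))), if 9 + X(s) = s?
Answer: 5*√97 ≈ 49.244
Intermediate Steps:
X(s) = -9 + s
l(E) = (-17 + E)*(14 + E)
√(2623 + l(X(4))) = √(2623 + (-238 + (-9 + 4)² - 3*(-9 + 4))) = √(2623 + (-238 + (-5)² - 3*(-5))) = √(2623 + (-238 + 25 + 15)) = √(2623 - 198) = √2425 = 5*√97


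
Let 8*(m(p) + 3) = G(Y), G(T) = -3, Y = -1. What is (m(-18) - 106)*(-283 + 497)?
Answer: -93625/4 ≈ -23406.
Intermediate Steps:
m(p) = -27/8 (m(p) = -3 + (⅛)*(-3) = -3 - 3/8 = -27/8)
(m(-18) - 106)*(-283 + 497) = (-27/8 - 106)*(-283 + 497) = -875/8*214 = -93625/4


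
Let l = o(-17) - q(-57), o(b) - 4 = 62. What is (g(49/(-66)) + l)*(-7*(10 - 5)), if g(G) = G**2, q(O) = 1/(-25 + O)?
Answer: -416078425/178596 ≈ -2329.7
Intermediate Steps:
o(b) = 66 (o(b) = 4 + 62 = 66)
l = 5413/82 (l = 66 - 1/(-25 - 57) = 66 - 1/(-82) = 66 - 1*(-1/82) = 66 + 1/82 = 5413/82 ≈ 66.012)
(g(49/(-66)) + l)*(-7*(10 - 5)) = ((49/(-66))**2 + 5413/82)*(-7*(10 - 5)) = ((49*(-1/66))**2 + 5413/82)*(-7*5) = ((-49/66)**2 + 5413/82)*(-35) = (2401/4356 + 5413/82)*(-35) = (11887955/178596)*(-35) = -416078425/178596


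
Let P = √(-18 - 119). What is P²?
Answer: -137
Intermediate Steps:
P = I*√137 (P = √(-137) = I*√137 ≈ 11.705*I)
P² = (I*√137)² = -137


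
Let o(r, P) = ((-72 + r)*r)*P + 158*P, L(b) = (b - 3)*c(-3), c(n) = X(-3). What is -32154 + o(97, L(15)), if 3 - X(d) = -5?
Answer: 215814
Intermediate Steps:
X(d) = 8 (X(d) = 3 - 1*(-5) = 3 + 5 = 8)
c(n) = 8
L(b) = -24 + 8*b (L(b) = (b - 3)*8 = (-3 + b)*8 = -24 + 8*b)
o(r, P) = 158*P + P*r*(-72 + r) (o(r, P) = (r*(-72 + r))*P + 158*P = P*r*(-72 + r) + 158*P = 158*P + P*r*(-72 + r))
-32154 + o(97, L(15)) = -32154 + (-24 + 8*15)*(158 + 97² - 72*97) = -32154 + (-24 + 120)*(158 + 9409 - 6984) = -32154 + 96*2583 = -32154 + 247968 = 215814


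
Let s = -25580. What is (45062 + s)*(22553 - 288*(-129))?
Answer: 1163172810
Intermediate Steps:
(45062 + s)*(22553 - 288*(-129)) = (45062 - 25580)*(22553 - 288*(-129)) = 19482*(22553 + 37152) = 19482*59705 = 1163172810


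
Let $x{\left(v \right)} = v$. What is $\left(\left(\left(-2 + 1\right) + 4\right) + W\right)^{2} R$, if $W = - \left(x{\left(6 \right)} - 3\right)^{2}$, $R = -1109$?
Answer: $-39924$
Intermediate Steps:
$W = -9$ ($W = - \left(6 - 3\right)^{2} = - 3^{2} = \left(-1\right) 9 = -9$)
$\left(\left(\left(-2 + 1\right) + 4\right) + W\right)^{2} R = \left(\left(\left(-2 + 1\right) + 4\right) - 9\right)^{2} \left(-1109\right) = \left(\left(-1 + 4\right) - 9\right)^{2} \left(-1109\right) = \left(3 - 9\right)^{2} \left(-1109\right) = \left(-6\right)^{2} \left(-1109\right) = 36 \left(-1109\right) = -39924$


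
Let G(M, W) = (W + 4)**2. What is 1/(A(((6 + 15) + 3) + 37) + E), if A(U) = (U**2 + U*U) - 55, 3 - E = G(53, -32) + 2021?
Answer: 1/4585 ≈ 0.00021810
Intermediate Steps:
G(M, W) = (4 + W)**2
E = -2802 (E = 3 - ((4 - 32)**2 + 2021) = 3 - ((-28)**2 + 2021) = 3 - (784 + 2021) = 3 - 1*2805 = 3 - 2805 = -2802)
A(U) = -55 + 2*U**2 (A(U) = (U**2 + U**2) - 55 = 2*U**2 - 55 = -55 + 2*U**2)
1/(A(((6 + 15) + 3) + 37) + E) = 1/((-55 + 2*(((6 + 15) + 3) + 37)**2) - 2802) = 1/((-55 + 2*((21 + 3) + 37)**2) - 2802) = 1/((-55 + 2*(24 + 37)**2) - 2802) = 1/((-55 + 2*61**2) - 2802) = 1/((-55 + 2*3721) - 2802) = 1/((-55 + 7442) - 2802) = 1/(7387 - 2802) = 1/4585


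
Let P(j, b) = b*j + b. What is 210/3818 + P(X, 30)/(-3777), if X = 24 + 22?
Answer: -765035/2403431 ≈ -0.31831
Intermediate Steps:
X = 46
P(j, b) = b + b*j
210/3818 + P(X, 30)/(-3777) = 210/3818 + (30*(1 + 46))/(-3777) = 210*(1/3818) + (30*47)*(-1/3777) = 105/1909 + 1410*(-1/3777) = 105/1909 - 470/1259 = -765035/2403431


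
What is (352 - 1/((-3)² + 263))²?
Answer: 9166722049/73984 ≈ 1.2390e+5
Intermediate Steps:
(352 - 1/((-3)² + 263))² = (352 - 1/(9 + 263))² = (352 - 1/272)² = (95743/272)² = 9166722049/73984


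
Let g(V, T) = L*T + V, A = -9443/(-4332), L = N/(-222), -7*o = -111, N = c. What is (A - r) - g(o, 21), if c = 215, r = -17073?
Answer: 1008588113/59052 ≈ 17080.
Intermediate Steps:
N = 215
o = 111/7 (o = -1/7*(-111) = 111/7 ≈ 15.857)
L = -215/222 (L = 215/(-222) = 215*(-1/222) = -215/222 ≈ -0.96847)
A = 497/228 (A = -9443*(-1/4332) = 497/228 ≈ 2.1798)
g(V, T) = V - 215*T/222 (g(V, T) = -215*T/222 + V = V - 215*T/222)
(A - r) - g(o, 21) = (497/228 - 1*(-17073)) - (111/7 - 215/222*21) = (497/228 + 17073) - (111/7 - 1505/74) = 3893141/228 - 1*(-2321/518) = 3893141/228 + 2321/518 = 1008588113/59052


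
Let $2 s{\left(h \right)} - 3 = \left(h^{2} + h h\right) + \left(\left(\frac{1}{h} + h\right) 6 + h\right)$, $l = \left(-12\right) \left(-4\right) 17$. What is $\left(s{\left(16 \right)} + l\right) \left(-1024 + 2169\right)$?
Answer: $\frac{20695875}{16} \approx 1.2935 \cdot 10^{6}$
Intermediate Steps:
$l = 816$ ($l = 48 \cdot 17 = 816$)
$s{\left(h \right)} = \frac{3}{2} + h^{2} + \frac{3}{h} + \frac{7 h}{2}$ ($s{\left(h \right)} = \frac{3}{2} + \frac{\left(h^{2} + h h\right) + \left(\left(\frac{1}{h} + h\right) 6 + h\right)}{2} = \frac{3}{2} + \frac{\left(h^{2} + h^{2}\right) + \left(\left(h + \frac{1}{h}\right) 6 + h\right)}{2} = \frac{3}{2} + \frac{2 h^{2} + \left(\left(6 h + \frac{6}{h}\right) + h\right)}{2} = \frac{3}{2} + \frac{2 h^{2} + \left(\frac{6}{h} + 7 h\right)}{2} = \frac{3}{2} + \frac{2 h^{2} + \frac{6}{h} + 7 h}{2} = \frac{3}{2} + \left(h^{2} + \frac{3}{h} + \frac{7 h}{2}\right) = \frac{3}{2} + h^{2} + \frac{3}{h} + \frac{7 h}{2}$)
$\left(s{\left(16 \right)} + l\right) \left(-1024 + 2169\right) = \left(\left(\frac{3}{2} + 16^{2} + \frac{3}{16} + \frac{7}{2} \cdot 16\right) + 816\right) \left(-1024 + 2169\right) = \left(\left(\frac{3}{2} + 256 + 3 \cdot \frac{1}{16} + 56\right) + 816\right) 1145 = \left(\left(\frac{3}{2} + 256 + \frac{3}{16} + 56\right) + 816\right) 1145 = \left(\frac{5019}{16} + 816\right) 1145 = \frac{18075}{16} \cdot 1145 = \frac{20695875}{16}$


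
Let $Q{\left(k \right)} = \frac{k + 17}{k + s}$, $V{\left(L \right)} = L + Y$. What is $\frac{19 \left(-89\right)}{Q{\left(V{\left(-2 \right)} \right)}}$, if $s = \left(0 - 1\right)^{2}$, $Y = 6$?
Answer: $- \frac{8455}{21} \approx -402.62$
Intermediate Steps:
$V{\left(L \right)} = 6 + L$ ($V{\left(L \right)} = L + 6 = 6 + L$)
$s = 1$ ($s = \left(-1\right)^{2} = 1$)
$Q{\left(k \right)} = \frac{17 + k}{1 + k}$ ($Q{\left(k \right)} = \frac{k + 17}{k + 1} = \frac{17 + k}{1 + k}$)
$\frac{19 \left(-89\right)}{Q{\left(V{\left(-2 \right)} \right)}} = \frac{19 \left(-89\right)}{\frac{1}{1 + \left(6 - 2\right)} \left(17 + \left(6 - 2\right)\right)} = - \frac{1691}{\frac{1}{1 + 4} \left(17 + 4\right)} = - \frac{1691}{\frac{1}{5} \cdot 21} = - \frac{1691}{\frac{21}{5}} = \left(-1691\right) \frac{5}{21} = - \frac{8455}{21}$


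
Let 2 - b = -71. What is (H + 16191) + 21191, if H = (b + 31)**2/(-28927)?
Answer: 1081338298/28927 ≈ 37382.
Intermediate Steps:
b = 73 (b = 2 - 1*(-71) = 2 + 71 = 73)
H = -10816/28927 (H = (73 + 31)**2/(-28927) = 104**2*(-1/28927) = 10816*(-1/28927) = -10816/28927 ≈ -0.37391)
(H + 16191) + 21191 = (-10816/28927 + 16191) + 21191 = 468346241/28927 + 21191 = 1081338298/28927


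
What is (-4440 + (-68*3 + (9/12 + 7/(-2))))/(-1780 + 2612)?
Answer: -18587/3328 ≈ -5.5850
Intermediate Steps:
(-4440 + (-68*3 + (9/12 + 7/(-2))))/(-1780 + 2612) = (-4440 + (-34*6 + (9*(1/12) + 7*(-½))))/832 = (-4440 + (-204 + (¾ - 7/2)))*(1/832) = (-4440 + (-204 - 11/4))*(1/832) = (-4440 - 827/4)*(1/832) = -18587/4*1/832 = -18587/3328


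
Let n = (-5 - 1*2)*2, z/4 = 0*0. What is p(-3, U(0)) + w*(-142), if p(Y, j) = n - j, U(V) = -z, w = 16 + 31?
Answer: -6688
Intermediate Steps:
w = 47
z = 0 (z = 4*(0*0) = 4*0 = 0)
n = -14 (n = (-5 - 2)*2 = -7*2 = -14)
U(V) = 0 (U(V) = -1*0 = 0)
p(Y, j) = -14 - j
p(-3, U(0)) + w*(-142) = (-14 - 1*0) + 47*(-142) = (-14 + 0) - 6674 = -14 - 6674 = -6688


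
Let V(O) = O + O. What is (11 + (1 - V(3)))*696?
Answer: 4176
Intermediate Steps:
V(O) = 2*O
(11 + (1 - V(3)))*696 = (11 + (1 - 2*3))*696 = (11 + (1 - 1*6))*696 = (11 + (1 - 6))*696 = (11 - 5)*696 = 6*696 = 4176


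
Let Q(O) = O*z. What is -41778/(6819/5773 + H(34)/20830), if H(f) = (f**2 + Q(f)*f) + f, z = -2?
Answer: -139551970195/3765624 ≈ -37059.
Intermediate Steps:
Q(O) = -2*O (Q(O) = O*(-2) = -2*O)
H(f) = f - f**2 (H(f) = (f**2 + (-2*f)*f) + f = (f**2 - 2*f**2) + f = -f**2 + f = f - f**2)
-41778/(6819/5773 + H(34)/20830) = -41778/(6819/5773 + (34*(1 - 1*34))/20830) = -41778/(6819*(1/5773) + (34*(1 - 34))*(1/20830)) = -41778/(6819/5773 + (34*(-33))*(1/20830)) = -41778/(6819/5773 - 1122*1/20830) = -41778/(6819/5773 - 561/10415) = -41778/67781232/60125795 = -41778*60125795/67781232 = -139551970195/3765624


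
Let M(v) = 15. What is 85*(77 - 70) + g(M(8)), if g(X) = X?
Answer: 610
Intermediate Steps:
85*(77 - 70) + g(M(8)) = 85*(77 - 70) + 15 = 85*7 + 15 = 595 + 15 = 610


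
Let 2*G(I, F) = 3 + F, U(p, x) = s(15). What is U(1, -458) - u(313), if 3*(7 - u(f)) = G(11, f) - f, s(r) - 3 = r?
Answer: -122/3 ≈ -40.667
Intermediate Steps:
s(r) = 3 + r
U(p, x) = 18 (U(p, x) = 3 + 15 = 18)
G(I, F) = 3/2 + F/2 (G(I, F) = (3 + F)/2 = 3/2 + F/2)
u(f) = 13/2 + f/6 (u(f) = 7 - ((3/2 + f/2) - f)/3 = 7 - (3/2 - f/2)/3 = 7 + (-½ + f/6) = 13/2 + f/6)
U(1, -458) - u(313) = 18 - (13/2 + (⅙)*313) = 18 - (13/2 + 313/6) = 18 - 1*176/3 = 18 - 176/3 = -122/3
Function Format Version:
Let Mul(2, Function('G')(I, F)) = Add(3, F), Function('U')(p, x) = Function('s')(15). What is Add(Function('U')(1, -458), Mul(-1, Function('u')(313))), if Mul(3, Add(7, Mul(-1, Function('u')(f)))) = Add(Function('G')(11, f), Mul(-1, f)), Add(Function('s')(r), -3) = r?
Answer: Rational(-122, 3) ≈ -40.667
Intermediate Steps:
Function('s')(r) = Add(3, r)
Function('U')(p, x) = 18 (Function('U')(p, x) = Add(3, 15) = 18)
Function('G')(I, F) = Add(Rational(3, 2), Mul(Rational(1, 2), F)) (Function('G')(I, F) = Mul(Rational(1, 2), Add(3, F)) = Add(Rational(3, 2), Mul(Rational(1, 2), F)))
Function('u')(f) = Add(Rational(13, 2), Mul(Rational(1, 6), f)) (Function('u')(f) = Add(7, Mul(Rational(-1, 3), Add(Add(Rational(3, 2), Mul(Rational(1, 2), f)), Mul(-1, f)))) = Add(7, Mul(Rational(-1, 3), Add(Rational(3, 2), Mul(Rational(-1, 2), f)))) = Add(7, Add(Rational(-1, 2), Mul(Rational(1, 6), f))) = Add(Rational(13, 2), Mul(Rational(1, 6), f)))
Add(Function('U')(1, -458), Mul(-1, Function('u')(313))) = Add(18, Mul(-1, Add(Rational(13, 2), Mul(Rational(1, 6), 313)))) = Add(18, Mul(-1, Add(Rational(13, 2), Rational(313, 6)))) = Add(18, Mul(-1, Rational(176, 3))) = Add(18, Rational(-176, 3)) = Rational(-122, 3)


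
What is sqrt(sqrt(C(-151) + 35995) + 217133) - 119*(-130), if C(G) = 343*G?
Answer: 15470 + sqrt(217133 + I*sqrt(15798)) ≈ 15936.0 + 0.13487*I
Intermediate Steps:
sqrt(sqrt(C(-151) + 35995) + 217133) - 119*(-130) = sqrt(sqrt(343*(-151) + 35995) + 217133) - 119*(-130) = sqrt(sqrt(-51793 + 35995) + 217133) - 1*(-15470) = sqrt(sqrt(-15798) + 217133) + 15470 = sqrt(I*sqrt(15798) + 217133) + 15470 = sqrt(217133 + I*sqrt(15798)) + 15470 = 15470 + sqrt(217133 + I*sqrt(15798))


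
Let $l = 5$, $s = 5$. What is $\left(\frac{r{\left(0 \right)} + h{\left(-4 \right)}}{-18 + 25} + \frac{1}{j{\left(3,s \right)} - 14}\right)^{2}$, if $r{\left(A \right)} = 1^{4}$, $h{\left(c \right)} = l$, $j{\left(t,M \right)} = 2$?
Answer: $\frac{4225}{7056} \approx 0.59878$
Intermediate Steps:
$h{\left(c \right)} = 5$
$r{\left(A \right)} = 1$
$\left(\frac{r{\left(0 \right)} + h{\left(-4 \right)}}{-18 + 25} + \frac{1}{j{\left(3,s \right)} - 14}\right)^{2} = \left(\frac{1 + 5}{-18 + 25} + \frac{1}{2 - 14}\right)^{2} = \left(\frac{6}{7} + \frac{1}{-12}\right)^{2} = \left(6 \cdot \frac{1}{7} - \frac{1}{12}\right)^{2} = \left(\frac{6}{7} - \frac{1}{12}\right)^{2} = \left(\frac{65}{84}\right)^{2} = \frac{4225}{7056}$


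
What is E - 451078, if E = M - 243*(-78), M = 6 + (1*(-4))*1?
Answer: -432122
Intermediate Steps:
M = 2 (M = 6 - 4*1 = 6 - 4 = 2)
E = 18956 (E = 2 - 243*(-78) = 2 + 18954 = 18956)
E - 451078 = 18956 - 451078 = -432122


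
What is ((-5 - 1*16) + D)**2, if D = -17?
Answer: 1444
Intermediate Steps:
((-5 - 1*16) + D)**2 = ((-5 - 1*16) - 17)**2 = ((-5 - 16) - 17)**2 = (-21 - 17)**2 = (-38)**2 = 1444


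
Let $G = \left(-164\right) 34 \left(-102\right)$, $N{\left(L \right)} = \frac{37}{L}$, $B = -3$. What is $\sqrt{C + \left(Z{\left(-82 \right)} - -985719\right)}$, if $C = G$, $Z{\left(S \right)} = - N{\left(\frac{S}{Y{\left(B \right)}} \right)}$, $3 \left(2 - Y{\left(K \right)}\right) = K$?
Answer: $\frac{\sqrt{10452272106}}{82} \approx 1246.8$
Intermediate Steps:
$Y{\left(K \right)} = 2 - \frac{K}{3}$
$Z{\left(S \right)} = - \frac{111}{S}$ ($Z{\left(S \right)} = - \frac{37}{S \frac{1}{2 - -1}} = - \frac{37}{S \frac{1}{2 + 1}} = - \frac{37}{S \frac{1}{3}} = - \frac{37}{\frac{1}{3} S} = - 37 \frac{3}{S} = - \frac{111}{S}$)
$G = 568752$ ($G = \left(-5576\right) \left(-102\right) = 568752$)
$C = 568752$
$\sqrt{C + \left(Z{\left(-82 \right)} - -985719\right)} = \sqrt{568752 - \left(-985719 + \frac{111}{-82}\right)} = \sqrt{568752 + \left(\left(-111\right) \left(- \frac{1}{82}\right) + 985719\right)} = \sqrt{568752 + \left(\frac{111}{82} + 985719\right)} = \sqrt{568752 + \frac{80829069}{82}} = \sqrt{\frac{127466733}{82}} = \frac{\sqrt{10452272106}}{82}$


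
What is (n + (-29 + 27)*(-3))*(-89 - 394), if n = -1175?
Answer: 564627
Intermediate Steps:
(n + (-29 + 27)*(-3))*(-89 - 394) = (-1175 + (-29 + 27)*(-3))*(-89 - 394) = (-1175 - 2*(-3))*(-483) = (-1175 + 6)*(-483) = -1169*(-483) = 564627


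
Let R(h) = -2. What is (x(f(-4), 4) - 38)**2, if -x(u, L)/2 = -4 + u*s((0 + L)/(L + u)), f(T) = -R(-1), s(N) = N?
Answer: 9604/9 ≈ 1067.1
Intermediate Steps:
f(T) = 2 (f(T) = -1*(-2) = 2)
x(u, L) = 8 - 2*L*u/(L + u) (x(u, L) = -2*(-4 + u*((0 + L)/(L + u))) = -2*(-4 + u*(L/(L + u))) = -2*(-4 + L*u/(L + u)) = 8 - 2*L*u/(L + u))
(x(f(-4), 4) - 38)**2 = (2*(4*4 + 4*2 - 1*4*2)/(4 + 2) - 38)**2 = (2*(16 + 8 - 8)/6 - 38)**2 = (2*(1/6)*16 - 38)**2 = (16/3 - 38)**2 = (-98/3)**2 = 9604/9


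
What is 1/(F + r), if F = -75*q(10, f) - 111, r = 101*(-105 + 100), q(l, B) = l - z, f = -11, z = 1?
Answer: -1/1291 ≈ -0.00077459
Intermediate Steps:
q(l, B) = -1 + l (q(l, B) = l - 1*1 = l - 1 = -1 + l)
r = -505 (r = 101*(-5) = -505)
F = -786 (F = -75*(-1 + 10) - 111 = -75*9 - 111 = -675 - 111 = -786)
1/(F + r) = 1/(-786 - 505) = 1/(-1291) = -1/1291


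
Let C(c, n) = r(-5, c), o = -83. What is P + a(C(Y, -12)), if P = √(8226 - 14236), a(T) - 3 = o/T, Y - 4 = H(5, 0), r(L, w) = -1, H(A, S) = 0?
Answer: 86 + I*√6010 ≈ 86.0 + 77.524*I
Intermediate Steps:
Y = 4 (Y = 4 + 0 = 4)
C(c, n) = -1
a(T) = 3 - 83/T
P = I*√6010 (P = √(-6010) = I*√6010 ≈ 77.524*I)
P + a(C(Y, -12)) = I*√6010 + (3 - 83/(-1)) = I*√6010 + (3 - 83*(-1)) = I*√6010 + (3 + 83) = I*√6010 + 86 = 86 + I*√6010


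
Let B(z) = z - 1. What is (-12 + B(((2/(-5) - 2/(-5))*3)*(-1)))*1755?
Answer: -22815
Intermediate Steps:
B(z) = -1 + z
(-12 + B(((2/(-5) - 2/(-5))*3)*(-1)))*1755 = (-12 + (-1 + ((2/(-5) - 2/(-5))*3)*(-1)))*1755 = (-12 + (-1 + ((2*(-1/5) - 2*(-1/5))*3)*(-1)))*1755 = (-12 + (-1 + ((-2/5 + 2/5)*3)*(-1)))*1755 = (-12 + (-1 + (0*3)*(-1)))*1755 = (-12 + (-1 + 0*(-1)))*1755 = (-12 + (-1 + 0))*1755 = (-12 - 1)*1755 = -13*1755 = -22815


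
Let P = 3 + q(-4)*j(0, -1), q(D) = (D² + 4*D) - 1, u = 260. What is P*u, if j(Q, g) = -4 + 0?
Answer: 1820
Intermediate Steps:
j(Q, g) = -4
q(D) = -1 + D² + 4*D
P = 7 (P = 3 + (-1 + (-4)² + 4*(-4))*(-4) = 3 + (-1 + 16 - 16)*(-4) = 3 - 1*(-4) = 3 + 4 = 7)
P*u = 7*260 = 1820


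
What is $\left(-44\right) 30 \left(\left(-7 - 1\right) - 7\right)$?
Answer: $19800$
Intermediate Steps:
$\left(-44\right) 30 \left(\left(-7 - 1\right) - 7\right) = - 1320 \left(-8 - 7\right) = \left(-1320\right) \left(-15\right) = 19800$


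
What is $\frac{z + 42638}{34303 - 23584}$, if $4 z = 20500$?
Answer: $\frac{1769}{397} \approx 4.4559$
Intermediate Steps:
$z = 5125$ ($z = \frac{1}{4} \cdot 20500 = 5125$)
$\frac{z + 42638}{34303 - 23584} = \frac{5125 + 42638}{34303 - 23584} = \frac{47763}{10719} = 47763 \cdot \frac{1}{10719} = \frac{1769}{397}$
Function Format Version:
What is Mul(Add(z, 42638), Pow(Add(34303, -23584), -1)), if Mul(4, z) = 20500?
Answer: Rational(1769, 397) ≈ 4.4559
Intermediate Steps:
z = 5125 (z = Mul(Rational(1, 4), 20500) = 5125)
Mul(Add(z, 42638), Pow(Add(34303, -23584), -1)) = Mul(Add(5125, 42638), Pow(Add(34303, -23584), -1)) = Mul(47763, Pow(10719, -1)) = Mul(47763, Rational(1, 10719)) = Rational(1769, 397)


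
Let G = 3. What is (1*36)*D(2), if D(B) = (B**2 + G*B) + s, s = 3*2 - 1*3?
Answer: 468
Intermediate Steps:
s = 3 (s = 6 - 3 = 3)
D(B) = 3 + B**2 + 3*B (D(B) = (B**2 + 3*B) + 3 = 3 + B**2 + 3*B)
(1*36)*D(2) = (1*36)*(3 + 2**2 + 3*2) = 36*(3 + 4 + 6) = 36*13 = 468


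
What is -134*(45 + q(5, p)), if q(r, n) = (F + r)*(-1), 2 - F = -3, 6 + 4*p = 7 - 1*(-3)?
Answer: -4690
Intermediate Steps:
p = 1 (p = -3/2 + (7 - 1*(-3))/4 = -3/2 + (7 + 3)/4 = -3/2 + (¼)*10 = -3/2 + 5/2 = 1)
F = 5 (F = 2 - 1*(-3) = 2 + 3 = 5)
q(r, n) = -5 - r (q(r, n) = (5 + r)*(-1) = -5 - r)
-134*(45 + q(5, p)) = -134*(45 + (-5 - 1*5)) = -134*(45 + (-5 - 5)) = -134*(45 - 10) = -134*35 = -4690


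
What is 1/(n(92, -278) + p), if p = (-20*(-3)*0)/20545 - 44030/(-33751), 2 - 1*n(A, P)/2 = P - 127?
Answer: 33751/27517344 ≈ 0.0012265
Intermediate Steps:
n(A, P) = 258 - 2*P (n(A, P) = 4 - 2*(P - 127) = 4 - 2*(-127 + P) = 4 + (254 - 2*P) = 258 - 2*P)
p = 44030/33751 (p = (60*0)*(1/20545) - 44030*(-1/33751) = 0*(1/20545) + 44030/33751 = 0 + 44030/33751 = 44030/33751 ≈ 1.3046)
1/(n(92, -278) + p) = 1/((258 - 2*(-278)) + 44030/33751) = 1/((258 + 556) + 44030/33751) = 1/(814 + 44030/33751) = 1/(27517344/33751) = 33751/27517344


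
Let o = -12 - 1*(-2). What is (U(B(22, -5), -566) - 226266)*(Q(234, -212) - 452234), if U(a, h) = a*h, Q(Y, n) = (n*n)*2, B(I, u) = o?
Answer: 79935701676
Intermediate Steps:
o = -10 (o = -12 + 2 = -10)
B(I, u) = -10
Q(Y, n) = 2*n² (Q(Y, n) = n²*2 = 2*n²)
(U(B(22, -5), -566) - 226266)*(Q(234, -212) - 452234) = (-10*(-566) - 226266)*(2*(-212)² - 452234) = (5660 - 226266)*(2*44944 - 452234) = -220606*(89888 - 452234) = -220606*(-362346) = 79935701676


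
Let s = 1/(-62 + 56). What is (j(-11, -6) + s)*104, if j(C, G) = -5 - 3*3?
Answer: -4420/3 ≈ -1473.3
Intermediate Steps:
j(C, G) = -14 (j(C, G) = -5 - 9 = -14)
s = -1/6 (s = 1/(-6) = -1/6 ≈ -0.16667)
(j(-11, -6) + s)*104 = (-14 - 1/6)*104 = -85/6*104 = -4420/3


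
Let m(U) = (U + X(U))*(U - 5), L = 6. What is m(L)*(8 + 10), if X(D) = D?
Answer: 216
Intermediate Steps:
m(U) = 2*U*(-5 + U) (m(U) = (U + U)*(U - 5) = (2*U)*(-5 + U) = 2*U*(-5 + U))
m(L)*(8 + 10) = (2*6*(-5 + 6))*(8 + 10) = (2*6*1)*18 = 12*18 = 216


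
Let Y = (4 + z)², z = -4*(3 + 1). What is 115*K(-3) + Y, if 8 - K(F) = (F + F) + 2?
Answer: 1524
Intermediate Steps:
z = -16 (z = -4*4 = -16)
K(F) = 6 - 2*F (K(F) = 8 - ((F + F) + 2) = 8 - (2*F + 2) = 8 - (2 + 2*F) = 8 + (-2 - 2*F) = 6 - 2*F)
Y = 144 (Y = (4 - 16)² = (-12)² = 144)
115*K(-3) + Y = 115*(6 - 2*(-3)) + 144 = 115*(6 + 6) + 144 = 115*12 + 144 = 1380 + 144 = 1524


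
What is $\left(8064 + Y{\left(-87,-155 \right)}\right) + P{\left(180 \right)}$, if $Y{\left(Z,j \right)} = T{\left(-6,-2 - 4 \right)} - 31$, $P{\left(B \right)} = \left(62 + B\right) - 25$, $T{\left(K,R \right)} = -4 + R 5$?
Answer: $8216$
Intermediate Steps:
$T{\left(K,R \right)} = -4 + 5 R$
$P{\left(B \right)} = 37 + B$
$Y{\left(Z,j \right)} = -65$ ($Y{\left(Z,j \right)} = \left(-4 + 5 \left(-2 - 4\right)\right) - 31 = \left(-4 + 5 \left(-6\right)\right) - 31 = \left(-4 - 30\right) - 31 = -34 - 31 = -65$)
$\left(8064 + Y{\left(-87,-155 \right)}\right) + P{\left(180 \right)} = \left(8064 - 65\right) + \left(37 + 180\right) = 7999 + 217 = 8216$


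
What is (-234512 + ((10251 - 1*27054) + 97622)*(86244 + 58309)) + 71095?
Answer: 11682465490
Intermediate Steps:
(-234512 + ((10251 - 1*27054) + 97622)*(86244 + 58309)) + 71095 = (-234512 + ((10251 - 27054) + 97622)*144553) + 71095 = (-234512 + (-16803 + 97622)*144553) + 71095 = (-234512 + 80819*144553) + 71095 = (-234512 + 11682628907) + 71095 = 11682394395 + 71095 = 11682465490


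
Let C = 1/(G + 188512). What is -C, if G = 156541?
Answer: -1/345053 ≈ -2.8981e-6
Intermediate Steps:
C = 1/345053 (C = 1/(156541 + 188512) = 1/345053 ≈ 2.8981e-6)
-C = -1*1/345053 = -1/345053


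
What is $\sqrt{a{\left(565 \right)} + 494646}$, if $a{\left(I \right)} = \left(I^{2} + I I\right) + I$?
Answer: $\sqrt{1133661} \approx 1064.7$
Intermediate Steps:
$a{\left(I \right)} = I + 2 I^{2}$ ($a{\left(I \right)} = \left(I^{2} + I^{2}\right) + I = 2 I^{2} + I = I + 2 I^{2}$)
$\sqrt{a{\left(565 \right)} + 494646} = \sqrt{565 \left(1 + 2 \cdot 565\right) + 494646} = \sqrt{565 \left(1 + 1130\right) + 494646} = \sqrt{565 \cdot 1131 + 494646} = \sqrt{639015 + 494646} = \sqrt{1133661}$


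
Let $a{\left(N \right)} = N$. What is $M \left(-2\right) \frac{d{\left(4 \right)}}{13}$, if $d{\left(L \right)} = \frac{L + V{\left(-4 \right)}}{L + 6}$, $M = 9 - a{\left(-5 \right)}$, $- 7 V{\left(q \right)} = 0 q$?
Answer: $- \frac{56}{65} \approx -0.86154$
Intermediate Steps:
$V{\left(q \right)} = 0$ ($V{\left(q \right)} = - \frac{0 q}{7} = \left(- \frac{1}{7}\right) 0 = 0$)
$M = 14$ ($M = 9 - -5 = 9 + 5 = 14$)
$d{\left(L \right)} = \frac{L}{6 + L}$ ($d{\left(L \right)} = \frac{L + 0}{L + 6} = \frac{L}{6 + L}$)
$M \left(-2\right) \frac{d{\left(4 \right)}}{13} = 14 \left(-2\right) \frac{4 \frac{1}{6 + 4}}{13} = - 28 \cdot \frac{4}{10} \cdot \frac{1}{13} = - 28 \cdot 4 \cdot \frac{1}{10} \cdot \frac{1}{13} = - 28 \cdot \frac{2}{5} \cdot \frac{1}{13} = \left(-28\right) \frac{2}{65} = - \frac{56}{65}$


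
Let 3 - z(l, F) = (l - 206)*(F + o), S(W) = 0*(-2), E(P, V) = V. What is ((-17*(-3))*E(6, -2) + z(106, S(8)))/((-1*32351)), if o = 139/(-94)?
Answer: 11603/1520497 ≈ 0.0076311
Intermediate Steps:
o = -139/94 (o = 139*(-1/94) = -139/94 ≈ -1.4787)
S(W) = 0
z(l, F) = 3 - (-206 + l)*(-139/94 + F) (z(l, F) = 3 - (l - 206)*(F - 139/94) = 3 - (-206 + l)*(-139/94 + F))
((-17*(-3))*E(6, -2) + z(106, S(8)))/((-1*32351)) = (-17*(-3)*(-2) + (-14176/47 + 206*0 + (139/94)*106 - 1*0*106))/((-1*32351)) = (51*(-2) + (-14176/47 + 0 + 7367/47 + 0))/(-32351) = (-102 - 6809/47)*(-1/32351) = -11603/47*(-1/32351) = 11603/1520497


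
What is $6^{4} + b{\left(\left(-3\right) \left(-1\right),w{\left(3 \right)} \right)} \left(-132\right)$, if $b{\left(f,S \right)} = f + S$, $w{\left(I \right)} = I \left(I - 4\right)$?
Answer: $1296$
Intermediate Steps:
$w{\left(I \right)} = I \left(-4 + I\right)$
$b{\left(f,S \right)} = S + f$
$6^{4} + b{\left(\left(-3\right) \left(-1\right),w{\left(3 \right)} \right)} \left(-132\right) = 6^{4} + \left(3 \left(-4 + 3\right) - -3\right) \left(-132\right) = 1296 + \left(3 \left(-1\right) + 3\right) \left(-132\right) = 1296 + \left(-3 + 3\right) \left(-132\right) = 1296 + 0 \left(-132\right) = 1296 + 0 = 1296$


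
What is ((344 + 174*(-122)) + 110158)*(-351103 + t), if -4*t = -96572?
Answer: -29189027040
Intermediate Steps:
t = 24143 (t = -¼*(-96572) = 24143)
((344 + 174*(-122)) + 110158)*(-351103 + t) = ((344 + 174*(-122)) + 110158)*(-351103 + 24143) = ((344 - 21228) + 110158)*(-326960) = (-20884 + 110158)*(-326960) = 89274*(-326960) = -29189027040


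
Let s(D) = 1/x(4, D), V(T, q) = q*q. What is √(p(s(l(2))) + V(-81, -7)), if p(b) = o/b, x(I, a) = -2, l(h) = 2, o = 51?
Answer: I*√53 ≈ 7.2801*I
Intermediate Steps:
V(T, q) = q²
s(D) = -½ (s(D) = 1/(-2) = -½)
p(b) = 51/b
√(p(s(l(2))) + V(-81, -7)) = √(51/(-½) + (-7)²) = √(51*(-2) + 49) = √(-102 + 49) = √(-53) = I*√53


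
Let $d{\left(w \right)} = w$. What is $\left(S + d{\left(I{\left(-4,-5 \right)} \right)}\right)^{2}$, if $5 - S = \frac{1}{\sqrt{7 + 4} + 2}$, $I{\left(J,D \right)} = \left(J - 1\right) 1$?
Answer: $\frac{\left(-2 + \sqrt{11}\right)^{2}}{49} \approx 0.035378$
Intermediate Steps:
$I{\left(J,D \right)} = -1 + J$ ($I{\left(J,D \right)} = \left(-1 + J\right) 1 = -1 + J$)
$S = 5 - \frac{1}{2 + \sqrt{11}}$ ($S = 5 - \frac{1}{\sqrt{7 + 4} + 2} = 5 - \frac{1}{\sqrt{11} + 2} = 5 - \frac{1}{2 + \sqrt{11}} \approx 4.8119$)
$\left(S + d{\left(I{\left(-4,-5 \right)} \right)}\right)^{2} = \left(\left(\frac{37}{7} - \frac{\sqrt{11}}{7}\right) - 5\right)^{2} = \left(\frac{2}{7} - \frac{\sqrt{11}}{7}\right)^{2}$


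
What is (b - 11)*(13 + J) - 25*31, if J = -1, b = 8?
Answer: -811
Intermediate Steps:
(b - 11)*(13 + J) - 25*31 = (8 - 11)*(13 - 1) - 25*31 = -3*12 - 775 = -36 - 775 = -811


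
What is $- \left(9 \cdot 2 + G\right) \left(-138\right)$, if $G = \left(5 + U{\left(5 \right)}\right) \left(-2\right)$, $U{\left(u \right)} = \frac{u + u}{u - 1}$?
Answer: $414$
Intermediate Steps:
$U{\left(u \right)} = \frac{2 u}{-1 + u}$
$G = -15$ ($G = \left(5 + 2 \cdot 5 \frac{1}{-1 + 5}\right) \left(-2\right) = \left(5 + 2 \cdot 5 \cdot \frac{1}{4}\right) \left(-2\right) = \left(5 + \frac{5}{2}\right) \left(-2\right) = \frac{15}{2} \left(-2\right) = -15$)
$- \left(9 \cdot 2 + G\right) \left(-138\right) = - \left(9 \cdot 2 - 15\right) \left(-138\right) = - \left(18 - 15\right) \left(-138\right) = - 3 \left(-138\right) = \left(-1\right) \left(-414\right) = 414$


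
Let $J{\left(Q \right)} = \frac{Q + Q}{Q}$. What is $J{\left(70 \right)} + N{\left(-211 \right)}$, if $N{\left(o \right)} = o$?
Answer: $-209$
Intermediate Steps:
$J{\left(Q \right)} = 2$ ($J{\left(Q \right)} = \frac{2 Q}{Q} = 2$)
$J{\left(70 \right)} + N{\left(-211 \right)} = 2 - 211 = -209$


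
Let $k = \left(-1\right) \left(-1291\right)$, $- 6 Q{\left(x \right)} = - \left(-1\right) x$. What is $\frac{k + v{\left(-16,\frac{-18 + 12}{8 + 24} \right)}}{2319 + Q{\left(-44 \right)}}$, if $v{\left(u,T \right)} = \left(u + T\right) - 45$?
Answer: $\frac{8433}{15952} \approx 0.52865$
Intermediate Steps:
$Q{\left(x \right)} = - \frac{x}{6}$ ($Q{\left(x \right)} = - \frac{\left(-1\right) \left(- x\right)}{6} = - \frac{x}{6}$)
$k = 1291$
$v{\left(u,T \right)} = -45 + T + u$ ($v{\left(u,T \right)} = \left(T + u\right) - 45 = -45 + T + u$)
$\frac{k + v{\left(-16,\frac{-18 + 12}{8 + 24} \right)}}{2319 + Q{\left(-44 \right)}} = \frac{1291 - \left(61 - \frac{-18 + 12}{8 + 24}\right)}{2319 - - \frac{22}{3}} = \frac{1291 - \left(61 + \frac{3}{16}\right)}{2319 + \frac{22}{3}} = \frac{1291 - \frac{979}{16}}{\frac{6979}{3}} = \left(1291 - \frac{979}{16}\right) \frac{3}{6979} = \frac{19677}{16} \cdot \frac{3}{6979} = \frac{8433}{15952}$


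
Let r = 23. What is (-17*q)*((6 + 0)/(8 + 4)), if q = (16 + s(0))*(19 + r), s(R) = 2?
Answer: -6426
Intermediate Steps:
q = 756 (q = (16 + 2)*(19 + 23) = 18*42 = 756)
(-17*q)*((6 + 0)/(8 + 4)) = (-17*756)*((6 + 0)/(8 + 4)) = -77112/12 = -12852*½ = -6426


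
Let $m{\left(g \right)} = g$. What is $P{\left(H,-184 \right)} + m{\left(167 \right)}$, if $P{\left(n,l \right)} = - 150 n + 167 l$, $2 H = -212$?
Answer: $-14661$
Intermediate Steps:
$H = -106$ ($H = \frac{1}{2} \left(-212\right) = -106$)
$P{\left(H,-184 \right)} + m{\left(167 \right)} = \left(\left(-150\right) \left(-106\right) + 167 \left(-184\right)\right) + 167 = \left(15900 - 30728\right) + 167 = -14828 + 167 = -14661$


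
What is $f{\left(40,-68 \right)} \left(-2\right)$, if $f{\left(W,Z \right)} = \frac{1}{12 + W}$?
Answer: $- \frac{1}{26} \approx -0.038462$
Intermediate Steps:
$f{\left(40,-68 \right)} \left(-2\right) = \frac{1}{12 + 40} \left(-2\right) = \frac{1}{52} \left(-2\right) = - \frac{1}{26}$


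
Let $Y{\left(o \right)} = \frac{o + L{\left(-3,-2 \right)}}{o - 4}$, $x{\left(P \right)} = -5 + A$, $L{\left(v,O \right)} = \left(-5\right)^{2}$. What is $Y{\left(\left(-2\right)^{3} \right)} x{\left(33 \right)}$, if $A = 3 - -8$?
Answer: $- \frac{17}{2} \approx -8.5$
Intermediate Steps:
$A = 11$ ($A = 3 + 8 = 11$)
$L{\left(v,O \right)} = 25$
$x{\left(P \right)} = 6$ ($x{\left(P \right)} = -5 + 11 = 6$)
$Y{\left(o \right)} = \frac{25 + o}{-4 + o}$ ($Y{\left(o \right)} = \frac{o + 25}{o - 4} = \frac{25 + o}{-4 + o}$)
$Y{\left(\left(-2\right)^{3} \right)} x{\left(33 \right)} = \frac{25 + \left(-2\right)^{3}}{-4 + \left(-2\right)^{3}} \cdot 6 = \frac{25 - 8}{-4 - 8} \cdot 6 = \frac{1}{-12} \cdot 17 \cdot 6 = \left(- \frac{1}{12}\right) 17 \cdot 6 = \left(- \frac{17}{12}\right) 6 = - \frac{17}{2}$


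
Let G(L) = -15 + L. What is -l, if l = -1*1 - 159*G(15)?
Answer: 1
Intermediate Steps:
l = -1 (l = -1*1 - 159*(-15 + 15) = -1 - 159*0 = -1 + 0 = -1)
-l = -1*(-1) = 1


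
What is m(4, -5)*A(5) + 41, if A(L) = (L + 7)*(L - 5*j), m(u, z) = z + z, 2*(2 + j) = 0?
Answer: -1759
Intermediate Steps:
j = -2 (j = -2 + (½)*0 = -2 + 0 = -2)
m(u, z) = 2*z
A(L) = (7 + L)*(10 + L) (A(L) = (L + 7)*(L - 5*(-2)) = (7 + L)*(L + 10) = (7 + L)*(10 + L))
m(4, -5)*A(5) + 41 = (2*(-5))*(70 + 5² + 17*5) + 41 = -10*(70 + 25 + 85) + 41 = -10*180 + 41 = -1800 + 41 = -1759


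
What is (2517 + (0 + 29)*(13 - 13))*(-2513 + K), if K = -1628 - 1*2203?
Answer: -15967848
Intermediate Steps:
K = -3831 (K = -1628 - 2203 = -3831)
(2517 + (0 + 29)*(13 - 13))*(-2513 + K) = (2517 + (0 + 29)*(13 - 13))*(-2513 - 3831) = (2517 + 29*0)*(-6344) = (2517 + 0)*(-6344) = 2517*(-6344) = -15967848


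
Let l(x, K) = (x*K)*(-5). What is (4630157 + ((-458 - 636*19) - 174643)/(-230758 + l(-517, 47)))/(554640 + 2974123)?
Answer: 168635010492/128521077223 ≈ 1.3121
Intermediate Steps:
l(x, K) = -5*K*x (l(x, K) = (K*x)*(-5) = -5*K*x)
(4630157 + ((-458 - 636*19) - 174643)/(-230758 + l(-517, 47)))/(554640 + 2974123) = (4630157 + ((-458 - 636*19) - 174643)/(-230758 - 5*47*(-517)))/(554640 + 2974123) = (4630157 + ((-458 - 12084) - 174643)/(-230758 + 121495))/3528763 = (4630157 + (-12542 - 174643)/(-109263))*(1/3528763) = (4630157 - 187185*(-1/109263))*(1/3528763) = (4630157 + 62395/36421)*(1/3528763) = (168635010492/36421)*(1/3528763) = 168635010492/128521077223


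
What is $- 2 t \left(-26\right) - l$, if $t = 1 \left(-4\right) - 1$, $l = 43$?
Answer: $-303$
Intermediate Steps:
$t = -5$ ($t = -4 - 1 = -5$)
$- 2 t \left(-26\right) - l = \left(-2\right) \left(-5\right) \left(-26\right) - 43 = 10 \left(-26\right) - 43 = -260 - 43 = -303$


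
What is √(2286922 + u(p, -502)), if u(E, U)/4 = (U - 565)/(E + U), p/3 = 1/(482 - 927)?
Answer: √114127968746521158/223393 ≈ 1512.3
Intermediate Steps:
p = -3/445 (p = 3/(482 - 927) = 3/(-445) = 3*(-1/445) = -3/445 ≈ -0.0067416)
u(E, U) = 4*(-565 + U)/(E + U) (u(E, U) = 4*((U - 565)/(E + U)) = 4*((-565 + U)/(E + U)) = 4*(-565 + U)/(E + U))
√(2286922 + u(p, -502)) = √(2286922 + 4*(-565 - 502)/(-3/445 - 502)) = √(2286922 + 4*(-1067)/(-223393/445)) = √(2286922 + 4*(-445/223393)*(-1067)) = √(2286922 + 1899260/223393) = √(510884265606/223393) = √114127968746521158/223393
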